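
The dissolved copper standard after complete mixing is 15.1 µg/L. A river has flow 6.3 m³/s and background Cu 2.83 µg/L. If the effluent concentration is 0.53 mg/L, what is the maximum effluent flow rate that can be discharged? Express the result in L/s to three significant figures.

2.83 µg/L = 0.00283 mg/L.
15.1 µg/L = 0.0151 mg/L.
Mass balance at complete mixing: C_std·(Q_w + Q_r) = Q_w·C_e + Q_r·C_b.
Rearranging, Q_w = Q_r·(C_std − C_b)/(C_e − C_std) = 6.3·(0.0151 − 0.00283) / (0.53 − 0.0151) = 0.1501 m³/s.
= 150.1 L/s.

150 L/s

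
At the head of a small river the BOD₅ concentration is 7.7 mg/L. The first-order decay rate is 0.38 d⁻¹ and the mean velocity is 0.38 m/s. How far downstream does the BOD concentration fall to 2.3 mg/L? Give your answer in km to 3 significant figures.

104 km

From C = C₀·e^(−kt), t = ln(C₀/C)/k = ln(7.7/2.3)/0.38 = 1.208/0.38 = 3.18 d.
Distance = v·t = 0.38 m/s × 2.747e+05 s = 1.044e+05 m = 104.4 km.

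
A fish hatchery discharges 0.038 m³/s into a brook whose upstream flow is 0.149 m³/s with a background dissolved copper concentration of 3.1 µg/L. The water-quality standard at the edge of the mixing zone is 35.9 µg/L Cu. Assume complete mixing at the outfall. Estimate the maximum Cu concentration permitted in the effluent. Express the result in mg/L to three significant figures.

3.1 µg/L = 0.0031 mg/L.
35.9 µg/L = 0.0359 mg/L.
Mass balance: 0.0359·0.187 = 0.038·Cₑ + 0.149·0.0031.
Cₑ = (0.006713 − 0.0004619) / 0.038 = 0.1645 mg/L.

0.165 mg/L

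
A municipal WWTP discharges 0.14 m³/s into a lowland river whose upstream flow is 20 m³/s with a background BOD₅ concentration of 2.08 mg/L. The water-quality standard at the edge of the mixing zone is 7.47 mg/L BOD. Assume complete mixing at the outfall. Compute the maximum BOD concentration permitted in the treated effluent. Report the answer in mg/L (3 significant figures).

Mass balance: 7.47·20.14 = 0.14·Cₑ + 20·2.08.
Cₑ = (150.4 − 41.6) / 0.14 = 777.5 mg/L.

777 mg/L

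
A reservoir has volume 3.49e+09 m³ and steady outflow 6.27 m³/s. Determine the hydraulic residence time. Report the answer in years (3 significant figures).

17.6 yr

Q = 6.27 m³/s × 3.156e+07 s/yr = 1.979e+08 m³/yr.
Hydraulic residence time τ = V/Q = 3.49e+09/1.979e+08 = 17.64 yr.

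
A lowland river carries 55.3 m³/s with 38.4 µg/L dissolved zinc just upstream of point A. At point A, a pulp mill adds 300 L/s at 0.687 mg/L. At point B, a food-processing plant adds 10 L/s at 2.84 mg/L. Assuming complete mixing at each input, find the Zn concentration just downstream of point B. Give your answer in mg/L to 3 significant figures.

0.0424 mg/L

38.4 µg/L = 0.0384 mg/L.
300 L/s = 0.3 m³/s.
After input A: C = (55.3·0.0384 + 0.3·0.687) / 55.6 = 0.0419 mg/L.
10 L/s = 0.01 m³/s.
After input B: C = (55.6·0.0419 + 0.01·2.84) / 55.61 = 0.0424 mg/L.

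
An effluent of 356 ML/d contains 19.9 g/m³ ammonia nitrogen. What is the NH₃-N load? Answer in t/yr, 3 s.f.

356 ML/d = 4.12 m³/s.
Mass flux = Q·C = 4.12 m³/s × 19.9 g/m³ = 82 g/s.
= 82 g/s × 31.56 = 2588 t/yr.

2590 t/yr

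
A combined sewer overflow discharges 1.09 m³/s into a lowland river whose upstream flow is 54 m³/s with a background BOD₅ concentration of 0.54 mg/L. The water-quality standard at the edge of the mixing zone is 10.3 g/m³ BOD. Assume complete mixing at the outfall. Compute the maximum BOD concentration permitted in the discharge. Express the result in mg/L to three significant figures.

Mass balance: 10.3·55.09 = 1.09·Cₑ + 54·0.54.
Cₑ = (567.4 − 29.16) / 1.09 = 493.8 mg/L.

494 mg/L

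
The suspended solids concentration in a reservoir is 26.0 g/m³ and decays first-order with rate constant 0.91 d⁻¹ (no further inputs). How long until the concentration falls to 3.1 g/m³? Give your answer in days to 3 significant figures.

2.34 d

t = ln(C₀/C)/k = ln(26.0/3.1)/0.91 = 2.127/0.91 = 2.337 d.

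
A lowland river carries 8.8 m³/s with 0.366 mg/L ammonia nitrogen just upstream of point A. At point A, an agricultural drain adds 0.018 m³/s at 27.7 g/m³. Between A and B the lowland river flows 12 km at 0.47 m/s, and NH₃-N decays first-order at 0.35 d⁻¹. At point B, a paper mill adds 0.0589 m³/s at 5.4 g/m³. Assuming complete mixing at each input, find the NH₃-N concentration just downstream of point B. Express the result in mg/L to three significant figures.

After input A: C = (8.8·0.366 + 0.018·27.7) / 8.818 = 0.4218 mg/L.
Over the 12 km reach to input B (t = 2.553e+04 s = 0.2955 d), decay gives C = 0.4218·exp(−0.35·0.2955) = 0.3804 mg/L.
After input B: C = (8.818·0.3804 + 0.0589·5.4) / 8.877 = 0.4137 mg/L.

0.414 mg/L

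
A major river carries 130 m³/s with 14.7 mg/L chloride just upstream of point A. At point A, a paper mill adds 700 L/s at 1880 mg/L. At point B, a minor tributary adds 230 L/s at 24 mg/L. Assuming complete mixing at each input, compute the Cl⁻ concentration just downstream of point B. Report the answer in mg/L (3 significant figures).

24.7 mg/L

700 L/s = 0.7 m³/s.
After input A: C = (130·14.7 + 0.7·1880) / 130.7 = 24.69 mg/L.
230 L/s = 0.23 m³/s.
After input B: C = (130.7·24.69 + 0.23·24) / 130.9 = 24.69 mg/L.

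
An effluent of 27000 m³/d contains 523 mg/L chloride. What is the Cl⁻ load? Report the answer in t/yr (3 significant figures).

27000 m³/d = 0.3125 m³/s.
Mass flux = Q·C = 0.3125 m³/s × 523 g/m³ = 163.4 g/s.
= 163.4 g/s × 31.56 = 5158 t/yr.

5160 t/yr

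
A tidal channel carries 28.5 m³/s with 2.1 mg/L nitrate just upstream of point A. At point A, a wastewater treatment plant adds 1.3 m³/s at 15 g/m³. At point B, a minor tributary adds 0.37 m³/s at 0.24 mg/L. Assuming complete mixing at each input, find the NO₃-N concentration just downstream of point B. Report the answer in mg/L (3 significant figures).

2.63 mg/L

After input A: C = (28.5·2.1 + 1.3·15) / 29.8 = 2.663 mg/L.
After input B: C = (29.8·2.663 + 0.37·0.24) / 30.17 = 2.633 mg/L.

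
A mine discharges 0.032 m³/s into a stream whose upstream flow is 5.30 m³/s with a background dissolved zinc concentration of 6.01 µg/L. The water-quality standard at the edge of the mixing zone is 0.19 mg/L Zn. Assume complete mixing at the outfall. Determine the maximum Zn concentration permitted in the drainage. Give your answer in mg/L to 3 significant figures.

30.7 mg/L

6.01 µg/L = 0.00601 mg/L.
Mass balance: 0.19·5.332 = 0.032·Cₑ + 5.3·0.00601.
Cₑ = (1.013 − 0.03185) / 0.032 = 30.66 mg/L.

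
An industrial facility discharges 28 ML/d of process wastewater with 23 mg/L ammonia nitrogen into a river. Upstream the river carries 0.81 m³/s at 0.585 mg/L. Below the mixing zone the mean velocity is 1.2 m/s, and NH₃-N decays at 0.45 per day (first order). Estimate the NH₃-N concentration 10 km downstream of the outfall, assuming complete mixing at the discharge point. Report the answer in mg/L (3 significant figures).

6.69 mg/L

28 ML/d = 0.3241 m³/s.
After complete mixing, C₀ = (0.3241·23 + 0.81·0.585) / 1.134 = 6.99 mg/L.
Travel time t = 1e+04 m / 1.2 m/s = 8333 s = 0.09645 d.
C = 6.99·exp(−0.45·0.09645) = 6.99·0.9575 = 6.693 mg/L.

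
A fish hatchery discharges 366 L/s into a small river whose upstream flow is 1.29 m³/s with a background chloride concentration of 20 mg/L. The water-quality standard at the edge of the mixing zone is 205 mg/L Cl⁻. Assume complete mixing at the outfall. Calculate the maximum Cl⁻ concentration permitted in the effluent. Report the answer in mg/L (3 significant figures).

857 mg/L

366 L/s = 0.366 m³/s.
Mass balance: 205·1.656 = 0.366·Cₑ + 1.29·20.
Cₑ = (339.5 − 25.8) / 0.366 = 857 mg/L.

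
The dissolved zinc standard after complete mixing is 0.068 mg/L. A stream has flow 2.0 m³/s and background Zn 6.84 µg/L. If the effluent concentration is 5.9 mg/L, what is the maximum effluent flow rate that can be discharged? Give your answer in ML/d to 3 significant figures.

6.84 µg/L = 0.00684 mg/L.
Mass balance at complete mixing: C_std·(Q_w + Q_r) = Q_w·C_e + Q_r·C_b.
Rearranging, Q_w = Q_r·(C_std − C_b)/(C_e − C_std) = 2.0·(0.068 − 0.00684) / (5.9 − 0.068) = 0.02097 m³/s.
= 1.812 ML/d.

1.81 ML/d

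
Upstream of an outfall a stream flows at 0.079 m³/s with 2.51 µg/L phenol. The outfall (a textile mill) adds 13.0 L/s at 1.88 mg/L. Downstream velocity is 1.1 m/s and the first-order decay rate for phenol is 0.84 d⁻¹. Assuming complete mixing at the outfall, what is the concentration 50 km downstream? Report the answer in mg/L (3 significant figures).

0.172 mg/L

13.0 L/s = 0.013 m³/s.
2.51 µg/L = 0.00251 mg/L.
After complete mixing, C₀ = (0.013·1.88 + 0.079·0.00251) / 0.092 = 0.2678 mg/L.
Travel time t = 5e+04 m / 1.1 m/s = 4.545e+04 s = 0.5261 d.
C = 0.2678·exp(−0.84·0.5261) = 0.2678·0.6428 = 0.1721 mg/L.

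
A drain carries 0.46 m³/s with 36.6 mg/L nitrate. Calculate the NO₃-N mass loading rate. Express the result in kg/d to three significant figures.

1450 kg/d

Mass flux = Q·C = 0.46 m³/s × 36.6 g/m³ = 16.84 g/s.
= 16.84 g/s × 86.4 = 1455 kg/d.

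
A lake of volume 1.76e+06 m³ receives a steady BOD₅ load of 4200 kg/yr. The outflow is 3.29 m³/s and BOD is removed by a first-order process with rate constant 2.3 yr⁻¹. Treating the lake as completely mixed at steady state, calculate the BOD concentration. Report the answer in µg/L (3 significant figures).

Outflow Q = 3.29 m³/s × 3.156e+07 s/yr = 1.038e+08 m³/yr.
Steady-state CSTR mass balance: W = Q·C + k·V·C, so C = W/(Q + kV).
Q + kV = 1.038e+08 + 2.3·1.76e+06 = 1.079e+08 m³/yr.
C = 4200/1.079e+08 = 3.893e-05 kg/m³ = 0.03893 mg/L = 38.93 µg/L.

38.9 µg/L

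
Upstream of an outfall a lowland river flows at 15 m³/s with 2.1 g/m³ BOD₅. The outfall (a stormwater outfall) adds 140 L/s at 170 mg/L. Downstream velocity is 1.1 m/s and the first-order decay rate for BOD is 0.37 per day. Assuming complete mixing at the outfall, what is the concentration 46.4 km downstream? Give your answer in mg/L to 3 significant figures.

140 L/s = 0.14 m³/s.
After complete mixing, C₀ = (0.14·170 + 15·2.1) / 15.14 = 3.653 mg/L.
Travel time t = 4.64e+04 m / 1.1 m/s = 4.218e+04 s = 0.4882 d.
C = 3.653·exp(−0.37·0.4882) = 3.653·0.8347 = 3.049 mg/L.

3.05 mg/L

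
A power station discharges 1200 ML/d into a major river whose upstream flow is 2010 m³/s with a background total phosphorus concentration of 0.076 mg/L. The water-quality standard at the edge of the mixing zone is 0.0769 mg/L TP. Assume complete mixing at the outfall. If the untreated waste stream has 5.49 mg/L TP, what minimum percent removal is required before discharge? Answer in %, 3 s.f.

1200 ML/d = 13.89 m³/s.
Mass balance: 0.0769·2024 = 13.89·Cₑ + 2010·0.076.
Cₑ = (155.6 − 152.8) / 13.89 = 0.2071 mg/L.
Required removal = 1 − 0.2071/5.49 = 96.23 %.

96.2 %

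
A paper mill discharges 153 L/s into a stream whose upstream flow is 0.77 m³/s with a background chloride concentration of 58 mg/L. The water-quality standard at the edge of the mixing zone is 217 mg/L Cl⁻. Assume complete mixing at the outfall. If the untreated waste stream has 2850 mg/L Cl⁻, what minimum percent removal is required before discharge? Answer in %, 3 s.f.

153 L/s = 0.153 m³/s.
Mass balance: 217·0.923 = 0.153·Cₑ + 0.77·58.
Cₑ = (200.3 − 44.66) / 0.153 = 1017 mg/L.
Required removal = 1 − 1017/2850 = 64.31 %.

64.3 %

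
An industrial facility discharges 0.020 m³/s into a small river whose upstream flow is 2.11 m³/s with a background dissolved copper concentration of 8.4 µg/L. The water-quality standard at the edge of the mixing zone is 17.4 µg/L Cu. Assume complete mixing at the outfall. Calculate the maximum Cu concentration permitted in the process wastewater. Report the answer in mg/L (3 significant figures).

0.967 mg/L

8.4 µg/L = 0.0084 mg/L.
17.4 µg/L = 0.0174 mg/L.
Mass balance: 0.0174·2.13 = 0.02·Cₑ + 2.11·0.0084.
Cₑ = (0.03706 − 0.01772) / 0.02 = 0.9669 mg/L.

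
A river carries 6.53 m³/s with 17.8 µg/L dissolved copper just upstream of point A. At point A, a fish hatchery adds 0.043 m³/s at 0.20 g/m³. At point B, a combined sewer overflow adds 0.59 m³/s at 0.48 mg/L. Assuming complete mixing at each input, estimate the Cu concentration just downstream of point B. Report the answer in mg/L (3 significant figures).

0.0570 mg/L

17.8 µg/L = 0.0178 mg/L.
After input A: C = (6.53·0.0178 + 0.043·0.2) / 6.573 = 0.01899 mg/L.
After input B: C = (6.573·0.01899 + 0.59·0.48) / 7.163 = 0.05696 mg/L.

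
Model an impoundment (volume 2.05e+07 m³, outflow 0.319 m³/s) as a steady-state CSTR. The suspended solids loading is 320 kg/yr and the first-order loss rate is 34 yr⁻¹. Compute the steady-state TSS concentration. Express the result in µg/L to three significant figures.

0.453 µg/L

Outflow Q = 0.319 m³/s × 3.156e+07 s/yr = 1.007e+07 m³/yr.
Steady-state CSTR mass balance: W = Q·C + k·V·C, so C = W/(Q + kV).
Q + kV = 1.007e+07 + 34·2.05e+07 = 7.071e+08 m³/yr.
C = 320/7.071e+08 = 4.526e-07 kg/m³ = 0.0004526 mg/L = 0.4526 µg/L.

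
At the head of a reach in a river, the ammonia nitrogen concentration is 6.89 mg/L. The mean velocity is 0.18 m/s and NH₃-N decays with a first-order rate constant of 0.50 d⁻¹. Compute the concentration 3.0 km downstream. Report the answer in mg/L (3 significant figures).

6.26 mg/L

Travel time t = 3.0 km / 0.18 m/s = 3000/0.18 = 1.667e+04 s = 0.1929 d.
First-order decay: C = 6.89·exp(−0.50·0.1929) = 6.89·0.9081 = 6.256 mg/L.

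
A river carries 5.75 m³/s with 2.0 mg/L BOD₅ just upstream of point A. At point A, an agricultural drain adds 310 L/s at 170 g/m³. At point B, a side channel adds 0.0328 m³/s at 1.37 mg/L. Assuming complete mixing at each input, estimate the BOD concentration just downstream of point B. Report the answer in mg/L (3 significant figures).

10.5 mg/L

310 L/s = 0.31 m³/s.
After input A: C = (5.75·2 + 0.31·170) / 6.06 = 10.59 mg/L.
After input B: C = (6.06·10.59 + 0.0328·1.37) / 6.093 = 10.54 mg/L.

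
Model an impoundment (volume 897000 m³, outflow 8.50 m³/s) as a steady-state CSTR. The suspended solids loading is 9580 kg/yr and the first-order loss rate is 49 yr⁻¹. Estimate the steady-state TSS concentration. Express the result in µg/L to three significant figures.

Outflow Q = 8.50 m³/s × 3.156e+07 s/yr = 2.682e+08 m³/yr.
Steady-state CSTR mass balance: W = Q·C + k·V·C, so C = W/(Q + kV).
Q + kV = 2.682e+08 + 49·897000 = 3.122e+08 m³/yr.
C = 9580/3.122e+08 = 3.069e-05 kg/m³ = 0.03069 mg/L = 30.69 µg/L.

30.7 µg/L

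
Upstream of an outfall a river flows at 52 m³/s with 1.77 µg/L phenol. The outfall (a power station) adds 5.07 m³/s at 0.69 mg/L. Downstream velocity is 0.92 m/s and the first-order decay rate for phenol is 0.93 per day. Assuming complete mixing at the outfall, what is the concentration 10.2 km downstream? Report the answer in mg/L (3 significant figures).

0.0558 mg/L

1.77 µg/L = 0.00177 mg/L.
After complete mixing, C₀ = (5.07·0.69 + 52·0.00177) / 57.07 = 0.06291 mg/L.
Travel time t = 1.02e+04 m / 0.92 m/s = 1.109e+04 s = 0.1283 d.
C = 0.06291·exp(−0.93·0.1283) = 0.06291·0.8875 = 0.05583 mg/L.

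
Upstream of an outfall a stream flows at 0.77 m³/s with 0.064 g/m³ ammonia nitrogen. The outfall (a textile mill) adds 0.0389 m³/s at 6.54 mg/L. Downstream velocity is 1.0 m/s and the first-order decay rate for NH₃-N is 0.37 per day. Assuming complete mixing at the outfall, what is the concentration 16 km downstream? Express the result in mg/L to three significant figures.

After complete mixing, C₀ = (0.0389·6.54 + 0.77·0.064) / 0.8089 = 0.3754 mg/L.
Travel time t = 1.6e+04 m / 1.0 m/s = 1.6e+04 s = 0.1852 d.
C = 0.3754·exp(−0.37·0.1852) = 0.3754·0.9338 = 0.3506 mg/L.

0.351 mg/L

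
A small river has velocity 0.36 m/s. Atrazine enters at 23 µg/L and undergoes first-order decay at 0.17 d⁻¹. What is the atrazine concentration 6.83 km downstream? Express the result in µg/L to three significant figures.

22.2 µg/L

Travel time t = 6.83 km / 0.36 m/s = 6830/0.36 = 1.897e+04 s = 0.2196 d.
First-order decay: C = 23·exp(−0.17·0.2196) = 23·0.9634 = 22.16 µg/L.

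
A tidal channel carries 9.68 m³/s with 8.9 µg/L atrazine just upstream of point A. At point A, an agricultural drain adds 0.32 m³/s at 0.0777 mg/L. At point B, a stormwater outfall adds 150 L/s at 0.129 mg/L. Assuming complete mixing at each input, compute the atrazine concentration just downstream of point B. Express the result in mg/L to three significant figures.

8.9 µg/L = 0.0089 mg/L.
After input A: C = (9.68·0.0089 + 0.32·0.0777) / 10 = 0.0111 mg/L.
150 L/s = 0.15 m³/s.
After input B: C = (10·0.0111 + 0.15·0.129) / 10.15 = 0.01284 mg/L.

0.0128 mg/L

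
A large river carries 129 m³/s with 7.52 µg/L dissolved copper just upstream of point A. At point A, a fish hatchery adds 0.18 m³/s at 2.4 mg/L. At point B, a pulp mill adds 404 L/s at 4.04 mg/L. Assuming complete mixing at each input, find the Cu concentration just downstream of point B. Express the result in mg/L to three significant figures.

0.0234 mg/L

7.52 µg/L = 0.00752 mg/L.
After input A: C = (129·0.00752 + 0.18·2.4) / 129.2 = 0.01085 mg/L.
404 L/s = 0.404 m³/s.
After input B: C = (129.2·0.01085 + 0.404·4.04) / 129.6 = 0.02342 mg/L.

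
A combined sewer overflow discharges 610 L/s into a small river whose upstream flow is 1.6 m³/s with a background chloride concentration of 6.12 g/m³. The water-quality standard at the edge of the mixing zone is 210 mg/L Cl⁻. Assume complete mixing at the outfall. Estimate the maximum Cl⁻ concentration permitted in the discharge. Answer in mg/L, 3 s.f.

745 mg/L

610 L/s = 0.61 m³/s.
Mass balance: 210·2.21 = 0.61·Cₑ + 1.6·6.12.
Cₑ = (464.1 − 9.792) / 0.61 = 744.8 mg/L.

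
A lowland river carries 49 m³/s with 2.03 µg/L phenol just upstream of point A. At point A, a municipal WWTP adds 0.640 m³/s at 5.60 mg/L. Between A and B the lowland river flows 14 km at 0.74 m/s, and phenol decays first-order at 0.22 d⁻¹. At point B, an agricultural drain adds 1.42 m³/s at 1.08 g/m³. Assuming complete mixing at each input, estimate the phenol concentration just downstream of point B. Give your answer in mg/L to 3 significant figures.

0.0988 mg/L

2.03 µg/L = 0.00203 mg/L.
After input A: C = (49·0.00203 + 0.64·5.6) / 49.64 = 0.0742 mg/L.
Over the 14 km reach to input B (t = 1.892e+04 s = 0.219 d), decay gives C = 0.0742·exp(−0.22·0.219) = 0.07071 mg/L.
After input B: C = (49.64·0.07071 + 1.42·1.08) / 51.06 = 0.09878 mg/L.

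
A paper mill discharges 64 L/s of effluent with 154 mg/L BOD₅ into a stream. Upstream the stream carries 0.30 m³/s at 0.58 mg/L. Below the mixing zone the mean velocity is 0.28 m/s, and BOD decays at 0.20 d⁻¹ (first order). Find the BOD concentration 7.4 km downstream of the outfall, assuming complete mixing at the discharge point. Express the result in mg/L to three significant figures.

25.9 mg/L

64 L/s = 0.064 m³/s.
After complete mixing, C₀ = (0.064·154 + 0.3·0.58) / 0.364 = 27.55 mg/L.
Travel time t = 7400 m / 0.28 m/s = 2.643e+04 s = 0.3059 d.
C = 27.55·exp(−0.20·0.3059) = 27.55·0.9407 = 25.92 mg/L.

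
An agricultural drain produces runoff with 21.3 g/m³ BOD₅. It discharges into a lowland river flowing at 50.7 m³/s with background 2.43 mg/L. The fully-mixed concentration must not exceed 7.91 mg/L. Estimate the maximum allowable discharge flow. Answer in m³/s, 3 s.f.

Mass balance at complete mixing: C_std·(Q_w + Q_r) = Q_w·C_e + Q_r·C_b.
Rearranging, Q_w = Q_r·(C_std − C_b)/(C_e − C_std) = 50.7·(7.91 − 2.43) / (21.3 − 7.91) = 20.75 m³/s.

20.7 m³/s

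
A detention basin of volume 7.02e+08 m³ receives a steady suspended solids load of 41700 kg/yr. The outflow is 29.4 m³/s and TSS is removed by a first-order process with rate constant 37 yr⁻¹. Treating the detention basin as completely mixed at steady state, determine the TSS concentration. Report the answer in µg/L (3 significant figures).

1.55 µg/L

Outflow Q = 29.4 m³/s × 3.156e+07 s/yr = 9.278e+08 m³/yr.
Steady-state CSTR mass balance: W = Q·C + k·V·C, so C = W/(Q + kV).
Q + kV = 9.278e+08 + 37·7.02e+08 = 2.69e+10 m³/yr.
C = 41700/2.69e+10 = 1.55e-06 kg/m³ = 0.00155 mg/L = 1.55 µg/L.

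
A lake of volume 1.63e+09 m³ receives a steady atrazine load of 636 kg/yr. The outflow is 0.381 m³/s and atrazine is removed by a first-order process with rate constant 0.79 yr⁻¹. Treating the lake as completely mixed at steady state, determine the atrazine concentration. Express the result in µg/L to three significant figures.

0.489 µg/L

Outflow Q = 0.381 m³/s × 3.156e+07 s/yr = 1.202e+07 m³/yr.
Steady-state CSTR mass balance: W = Q·C + k·V·C, so C = W/(Q + kV).
Q + kV = 1.202e+07 + 0.79·1.63e+09 = 1.3e+09 m³/yr.
C = 636/1.3e+09 = 4.893e-07 kg/m³ = 0.0004893 mg/L = 0.4893 µg/L.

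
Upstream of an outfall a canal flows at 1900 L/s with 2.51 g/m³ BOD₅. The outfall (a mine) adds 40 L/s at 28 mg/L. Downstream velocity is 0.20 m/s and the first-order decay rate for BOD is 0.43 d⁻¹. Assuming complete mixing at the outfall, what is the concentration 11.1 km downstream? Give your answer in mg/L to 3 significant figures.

40 L/s = 0.04 m³/s.
1900 L/s = 1.9 m³/s.
After complete mixing, C₀ = (0.04·28 + 1.9·2.51) / 1.94 = 3.036 mg/L.
Travel time t = 1.11e+04 m / 0.20 m/s = 5.55e+04 s = 0.6424 d.
C = 3.036·exp(−0.43·0.6424) = 3.036·0.7586 = 2.303 mg/L.

2.30 mg/L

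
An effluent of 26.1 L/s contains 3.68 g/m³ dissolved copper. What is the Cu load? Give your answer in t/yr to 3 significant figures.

3.03 t/yr

26.1 L/s = 0.0261 m³/s.
Mass flux = Q·C = 0.0261 m³/s × 3.68 g/m³ = 0.09605 g/s.
= 0.09605 g/s × 31.56 = 3.031 t/yr.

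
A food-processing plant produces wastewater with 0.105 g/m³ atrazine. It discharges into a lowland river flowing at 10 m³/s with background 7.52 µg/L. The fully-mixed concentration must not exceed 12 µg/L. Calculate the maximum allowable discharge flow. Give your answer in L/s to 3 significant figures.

482 L/s

7.52 µg/L = 0.00752 mg/L.
12 µg/L = 0.012 mg/L.
Mass balance at complete mixing: C_std·(Q_w + Q_r) = Q_w·C_e + Q_r·C_b.
Rearranging, Q_w = Q_r·(C_std − C_b)/(C_e − C_std) = 10·(0.012 − 0.00752) / (0.105 − 0.012) = 0.4817 m³/s.
= 481.7 L/s.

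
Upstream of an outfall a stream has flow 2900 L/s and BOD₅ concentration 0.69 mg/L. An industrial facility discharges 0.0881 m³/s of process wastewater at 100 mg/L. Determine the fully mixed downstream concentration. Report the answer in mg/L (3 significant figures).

3.62 mg/L

2900 L/s = 2.9 m³/s.
Conservation of mass across the mixing zone: C = (0.0881·100 + 2.9·0.69) / (0.0881 + 2.9) = 10.81/2.988 = 3.618 mg/L.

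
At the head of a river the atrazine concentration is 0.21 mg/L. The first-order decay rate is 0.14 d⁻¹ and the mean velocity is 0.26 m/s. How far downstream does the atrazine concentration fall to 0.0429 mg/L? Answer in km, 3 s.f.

From C = C₀·e^(−kt), t = ln(C₀/C)/k = ln(0.21/0.0429)/0.14 = 1.588/0.14 = 11.34 d.
Distance = v·t = 0.26 m/s × 9.802e+05 s = 2.548e+05 m = 254.8 km.

255 km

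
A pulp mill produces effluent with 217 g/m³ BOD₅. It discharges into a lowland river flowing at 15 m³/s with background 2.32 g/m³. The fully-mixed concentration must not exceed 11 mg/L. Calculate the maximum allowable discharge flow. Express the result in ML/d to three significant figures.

54.6 ML/d

Mass balance at complete mixing: C_std·(Q_w + Q_r) = Q_w·C_e + Q_r·C_b.
Rearranging, Q_w = Q_r·(C_std − C_b)/(C_e − C_std) = 15·(11 − 2.32) / (217 − 11) = 0.632 m³/s.
= 54.61 ML/d.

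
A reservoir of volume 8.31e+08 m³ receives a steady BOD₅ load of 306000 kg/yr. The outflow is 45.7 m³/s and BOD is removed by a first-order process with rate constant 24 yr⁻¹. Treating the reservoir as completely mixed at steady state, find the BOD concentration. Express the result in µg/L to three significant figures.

Outflow Q = 45.7 m³/s × 3.156e+07 s/yr = 1.442e+09 m³/yr.
Steady-state CSTR mass balance: W = Q·C + k·V·C, so C = W/(Q + kV).
Q + kV = 1.442e+09 + 24·8.31e+08 = 2.139e+10 m³/yr.
C = 306000/2.139e+10 = 1.431e-05 kg/m³ = 0.01431 mg/L = 14.31 µg/L.

14.3 µg/L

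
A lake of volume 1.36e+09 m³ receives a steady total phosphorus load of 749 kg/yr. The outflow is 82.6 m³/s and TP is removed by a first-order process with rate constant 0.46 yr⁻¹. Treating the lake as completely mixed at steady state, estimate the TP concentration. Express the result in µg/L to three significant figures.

Outflow Q = 82.6 m³/s × 3.156e+07 s/yr = 2.607e+09 m³/yr.
Steady-state CSTR mass balance: W = Q·C + k·V·C, so C = W/(Q + kV).
Q + kV = 2.607e+09 + 0.46·1.36e+09 = 3.232e+09 m³/yr.
C = 749/3.232e+09 = 2.317e-07 kg/m³ = 0.0002317 mg/L = 0.2317 µg/L.

0.232 µg/L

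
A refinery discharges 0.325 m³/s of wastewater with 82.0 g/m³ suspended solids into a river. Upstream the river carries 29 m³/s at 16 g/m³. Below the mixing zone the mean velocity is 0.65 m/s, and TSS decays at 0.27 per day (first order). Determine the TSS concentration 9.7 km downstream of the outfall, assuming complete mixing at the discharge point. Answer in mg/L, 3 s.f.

After complete mixing, C₀ = (0.325·82 + 29·16) / 29.32 = 16.73 mg/L.
Travel time t = 9700 m / 0.65 m/s = 1.492e+04 s = 0.1727 d.
C = 16.73·exp(−0.27·0.1727) = 16.73·0.9544 = 15.97 mg/L.

16.0 mg/L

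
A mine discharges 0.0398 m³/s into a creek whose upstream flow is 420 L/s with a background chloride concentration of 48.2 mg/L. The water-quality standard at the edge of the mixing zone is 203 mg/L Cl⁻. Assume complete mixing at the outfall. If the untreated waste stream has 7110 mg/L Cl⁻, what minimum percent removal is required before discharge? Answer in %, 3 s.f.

74.2 %

420 L/s = 0.42 m³/s.
Mass balance: 203·0.4598 = 0.0398·Cₑ + 0.42·48.2.
Cₑ = (93.34 − 20.24) / 0.0398 = 1837 mg/L.
Required removal = 1 − 1837/7110 = 74.17 %.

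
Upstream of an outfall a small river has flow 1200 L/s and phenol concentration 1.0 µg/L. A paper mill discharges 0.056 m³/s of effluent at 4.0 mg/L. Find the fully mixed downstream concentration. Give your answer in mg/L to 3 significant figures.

1200 L/s = 1.2 m³/s.
1.0 µg/L = 0.001 mg/L.
Conservation of mass across the mixing zone: C = (0.056·4 + 1.2·0.001) / (0.056 + 1.2) = 0.2252/1.256 = 0.1793 mg/L.

0.179 mg/L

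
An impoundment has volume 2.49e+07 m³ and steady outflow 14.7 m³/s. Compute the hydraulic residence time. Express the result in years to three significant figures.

Q = 14.7 m³/s × 3.156e+07 s/yr = 4.639e+08 m³/yr.
Hydraulic residence time τ = V/Q = 2.49e+07/4.639e+08 = 0.05368 yr.

0.0537 yr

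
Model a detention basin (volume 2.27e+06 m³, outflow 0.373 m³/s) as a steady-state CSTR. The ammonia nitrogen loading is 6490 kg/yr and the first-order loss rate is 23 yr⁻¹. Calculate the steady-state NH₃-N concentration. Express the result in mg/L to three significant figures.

0.101 mg/L

Outflow Q = 0.373 m³/s × 3.156e+07 s/yr = 1.177e+07 m³/yr.
Steady-state CSTR mass balance: W = Q·C + k·V·C, so C = W/(Q + kV).
Q + kV = 1.177e+07 + 23·2.27e+06 = 6.398e+07 m³/yr.
C = 6490/6.398e+07 = 0.0001014 kg/m³ = 0.1014 mg/L.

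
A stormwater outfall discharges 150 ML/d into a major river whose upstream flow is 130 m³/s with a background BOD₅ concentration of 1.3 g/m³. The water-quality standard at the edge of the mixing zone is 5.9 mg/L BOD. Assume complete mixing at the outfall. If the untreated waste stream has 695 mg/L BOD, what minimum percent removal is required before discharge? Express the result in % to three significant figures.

150 ML/d = 1.736 m³/s.
Mass balance: 5.9·131.7 = 1.736·Cₑ + 130·1.3.
Cₑ = (777.2 − 169) / 1.736 = 350.3 mg/L.
Required removal = 1 − 350.3/695 = 49.59 %.

49.6 %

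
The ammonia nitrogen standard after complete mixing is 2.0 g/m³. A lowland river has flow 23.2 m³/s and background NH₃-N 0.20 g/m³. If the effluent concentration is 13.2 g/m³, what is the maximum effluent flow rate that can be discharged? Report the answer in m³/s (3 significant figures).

Mass balance at complete mixing: C_std·(Q_w + Q_r) = Q_w·C_e + Q_r·C_b.
Rearranging, Q_w = Q_r·(C_std − C_b)/(C_e − C_std) = 23.2·(2 − 0.2) / (13.2 − 2) = 3.729 m³/s.

3.73 m³/s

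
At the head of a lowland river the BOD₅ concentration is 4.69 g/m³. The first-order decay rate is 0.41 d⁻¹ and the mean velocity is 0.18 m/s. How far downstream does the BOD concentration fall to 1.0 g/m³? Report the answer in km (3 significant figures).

From C = C₀·e^(−kt), t = ln(C₀/C)/k = ln(4.69/1.0)/0.41 = 1.545/0.41 = 3.769 d.
Distance = v·t = 0.18 m/s × 3.257e+05 s = 5.862e+04 m = 58.62 km.

58.6 km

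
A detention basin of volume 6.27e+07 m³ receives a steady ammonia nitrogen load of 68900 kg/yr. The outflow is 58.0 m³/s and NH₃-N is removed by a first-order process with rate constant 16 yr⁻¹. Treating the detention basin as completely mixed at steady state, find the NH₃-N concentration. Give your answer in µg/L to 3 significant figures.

Outflow Q = 58.0 m³/s × 3.156e+07 s/yr = 1.83e+09 m³/yr.
Steady-state CSTR mass balance: W = Q·C + k·V·C, so C = W/(Q + kV).
Q + kV = 1.83e+09 + 16·6.27e+07 = 2.834e+09 m³/yr.
C = 68900/2.834e+09 = 2.432e-05 kg/m³ = 0.02432 mg/L = 24.32 µg/L.

24.3 µg/L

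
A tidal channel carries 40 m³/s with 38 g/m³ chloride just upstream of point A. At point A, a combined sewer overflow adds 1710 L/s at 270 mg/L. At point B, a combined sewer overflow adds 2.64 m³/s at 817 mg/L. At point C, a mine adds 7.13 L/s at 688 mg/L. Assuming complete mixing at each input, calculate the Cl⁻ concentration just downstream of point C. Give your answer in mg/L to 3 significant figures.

93.4 mg/L

1710 L/s = 1.71 m³/s.
After input A: C = (40·38 + 1.71·270) / 41.71 = 47.51 mg/L.
After input B: C = (41.71·47.51 + 2.64·817) / 44.35 = 93.32 mg/L.
7.13 L/s = 0.00713 m³/s.
After input C: C = (44.35·93.32 + 0.00713·688) / 44.36 = 93.41 mg/L.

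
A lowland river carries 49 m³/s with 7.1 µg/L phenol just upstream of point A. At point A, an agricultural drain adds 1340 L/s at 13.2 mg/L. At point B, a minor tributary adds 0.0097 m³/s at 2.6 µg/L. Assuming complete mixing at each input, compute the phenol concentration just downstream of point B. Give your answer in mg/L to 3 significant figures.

0.358 mg/L

7.1 µg/L = 0.0071 mg/L.
1340 L/s = 1.34 m³/s.
After input A: C = (49·0.0071 + 1.34·13.2) / 50.34 = 0.3583 mg/L.
2.6 µg/L = 0.0026 mg/L.
After input B: C = (50.34·0.3583 + 0.0097·0.0026) / 50.35 = 0.3582 mg/L.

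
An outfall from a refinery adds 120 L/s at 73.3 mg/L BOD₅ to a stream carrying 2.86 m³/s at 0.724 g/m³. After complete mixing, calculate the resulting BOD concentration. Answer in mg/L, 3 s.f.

3.65 mg/L

120 L/s = 0.12 m³/s.
Conservation of mass across the mixing zone: C = (0.12·73.3 + 2.86·0.724) / (0.12 + 2.86) = 10.87/2.98 = 3.647 mg/L.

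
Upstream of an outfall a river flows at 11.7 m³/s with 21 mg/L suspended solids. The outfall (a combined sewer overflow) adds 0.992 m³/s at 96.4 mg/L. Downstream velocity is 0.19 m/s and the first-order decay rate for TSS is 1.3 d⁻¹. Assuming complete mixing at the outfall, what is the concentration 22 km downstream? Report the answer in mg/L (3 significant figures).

After complete mixing, C₀ = (0.992·96.4 + 11.7·21) / 12.69 = 26.89 mg/L.
Travel time t = 2.2e+04 m / 0.19 m/s = 1.158e+05 s = 1.34 d.
C = 26.89·exp(−1.3·1.34) = 26.89·0.1751 = 4.71 mg/L.

4.71 mg/L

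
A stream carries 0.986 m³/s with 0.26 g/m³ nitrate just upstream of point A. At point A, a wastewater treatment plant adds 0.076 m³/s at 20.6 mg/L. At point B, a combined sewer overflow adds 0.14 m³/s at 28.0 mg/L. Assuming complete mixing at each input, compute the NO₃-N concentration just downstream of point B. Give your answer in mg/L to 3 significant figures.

After input A: C = (0.986·0.26 + 0.076·20.6) / 1.062 = 1.716 mg/L.
After input B: C = (1.062·1.716 + 0.14·28) / 1.202 = 4.777 mg/L.

4.78 mg/L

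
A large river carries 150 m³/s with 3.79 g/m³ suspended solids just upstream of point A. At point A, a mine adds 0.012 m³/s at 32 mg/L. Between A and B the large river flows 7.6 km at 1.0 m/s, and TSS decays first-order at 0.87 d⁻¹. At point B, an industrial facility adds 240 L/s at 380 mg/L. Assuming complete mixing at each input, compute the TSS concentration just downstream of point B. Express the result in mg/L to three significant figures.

After input A: C = (150·3.79 + 0.012·32) / 150 = 3.792 mg/L.
Over the 7.6 km reach to input B (t = 7600 s = 0.08796 d), decay gives C = 3.792·exp(−0.87·0.08796) = 3.513 mg/L.
240 L/s = 0.24 m³/s.
After input B: C = (150·3.513 + 0.24·380) / 150.3 = 4.114 mg/L.

4.11 mg/L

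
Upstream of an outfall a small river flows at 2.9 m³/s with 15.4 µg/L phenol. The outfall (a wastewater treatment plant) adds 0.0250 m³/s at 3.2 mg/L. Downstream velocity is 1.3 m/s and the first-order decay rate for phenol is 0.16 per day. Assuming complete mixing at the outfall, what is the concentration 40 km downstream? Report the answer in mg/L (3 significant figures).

15.4 µg/L = 0.0154 mg/L.
After complete mixing, C₀ = (0.025·3.2 + 2.9·0.0154) / 2.925 = 0.04262 mg/L.
Travel time t = 4e+04 m / 1.3 m/s = 3.077e+04 s = 0.3561 d.
C = 0.04262·exp(−0.16·0.3561) = 0.04262·0.9446 = 0.04026 mg/L.

0.0403 mg/L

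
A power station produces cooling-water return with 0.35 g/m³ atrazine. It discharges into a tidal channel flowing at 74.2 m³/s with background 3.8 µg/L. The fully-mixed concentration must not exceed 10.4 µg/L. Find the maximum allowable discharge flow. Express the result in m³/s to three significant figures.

1.44 m³/s

3.8 µg/L = 0.0038 mg/L.
10.4 µg/L = 0.0104 mg/L.
Mass balance at complete mixing: C_std·(Q_w + Q_r) = Q_w·C_e + Q_r·C_b.
Rearranging, Q_w = Q_r·(C_std − C_b)/(C_e − C_std) = 74.2·(0.0104 − 0.0038) / (0.35 − 0.0104) = 1.442 m³/s.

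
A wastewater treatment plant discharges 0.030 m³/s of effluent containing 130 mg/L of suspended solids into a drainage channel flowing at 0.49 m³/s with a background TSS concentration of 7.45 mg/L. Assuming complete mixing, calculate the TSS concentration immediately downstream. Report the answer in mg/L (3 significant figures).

By mass balance at complete mixing, C = (0.03·130 + 0.49·7.45) / (0.03 + 0.49) = 7.55/0.52 = 14.52 mg/L.

14.5 mg/L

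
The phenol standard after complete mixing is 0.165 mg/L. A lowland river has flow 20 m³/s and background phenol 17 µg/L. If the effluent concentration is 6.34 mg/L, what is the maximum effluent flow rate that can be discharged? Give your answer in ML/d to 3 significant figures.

41.4 ML/d

17 µg/L = 0.017 mg/L.
Mass balance at complete mixing: C_std·(Q_w + Q_r) = Q_w·C_e + Q_r·C_b.
Rearranging, Q_w = Q_r·(C_std − C_b)/(C_e − C_std) = 20·(0.165 − 0.017) / (6.34 − 0.165) = 0.4794 m³/s.
= 41.42 ML/d.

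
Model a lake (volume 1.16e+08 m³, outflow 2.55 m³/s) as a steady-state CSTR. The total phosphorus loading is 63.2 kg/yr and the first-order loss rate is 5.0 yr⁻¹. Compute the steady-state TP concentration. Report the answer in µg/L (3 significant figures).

Outflow Q = 2.55 m³/s × 3.156e+07 s/yr = 8.047e+07 m³/yr.
Steady-state CSTR mass balance: W = Q·C + k·V·C, so C = W/(Q + kV).
Q + kV = 8.047e+07 + 5.0·1.16e+08 = 6.605e+08 m³/yr.
C = 63.2/6.605e+08 = 9.569e-08 kg/m³ = 9.569e-05 mg/L = 0.09569 µg/L.

0.0957 µg/L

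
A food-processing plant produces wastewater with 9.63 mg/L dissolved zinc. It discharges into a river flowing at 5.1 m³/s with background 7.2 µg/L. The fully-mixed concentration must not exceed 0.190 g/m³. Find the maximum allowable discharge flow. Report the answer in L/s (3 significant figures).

98.8 L/s

7.2 µg/L = 0.0072 mg/L.
Mass balance at complete mixing: C_std·(Q_w + Q_r) = Q_w·C_e + Q_r·C_b.
Rearranging, Q_w = Q_r·(C_std − C_b)/(C_e − C_std) = 5.1·(0.19 − 0.0072) / (9.63 − 0.19) = 0.09876 m³/s.
= 98.76 L/s.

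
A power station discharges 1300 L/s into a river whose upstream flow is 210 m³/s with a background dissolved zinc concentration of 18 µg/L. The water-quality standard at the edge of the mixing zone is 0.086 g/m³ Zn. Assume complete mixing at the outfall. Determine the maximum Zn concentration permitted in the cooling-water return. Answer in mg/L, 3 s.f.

11.1 mg/L

1300 L/s = 1.3 m³/s.
18 µg/L = 0.018 mg/L.
Mass balance: 0.086·211.3 = 1.3·Cₑ + 210·0.018.
Cₑ = (18.17 − 3.78) / 1.3 = 11.07 mg/L.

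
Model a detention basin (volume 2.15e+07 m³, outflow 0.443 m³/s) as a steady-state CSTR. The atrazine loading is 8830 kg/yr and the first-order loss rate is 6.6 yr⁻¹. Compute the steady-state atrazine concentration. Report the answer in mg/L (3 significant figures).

0.0566 mg/L

Outflow Q = 0.443 m³/s × 3.156e+07 s/yr = 1.398e+07 m³/yr.
Steady-state CSTR mass balance: W = Q·C + k·V·C, so C = W/(Q + kV).
Q + kV = 1.398e+07 + 6.6·2.15e+07 = 1.559e+08 m³/yr.
C = 8830/1.559e+08 = 5.665e-05 kg/m³ = 0.05665 mg/L.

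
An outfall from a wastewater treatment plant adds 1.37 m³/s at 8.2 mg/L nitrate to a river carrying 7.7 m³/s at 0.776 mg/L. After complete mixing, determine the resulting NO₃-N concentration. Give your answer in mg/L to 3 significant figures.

Flow-weighted mixing gives C = (1.37·8.2 + 7.7·0.776) / (1.37 + 7.7) = 17.21/9.07 = 1.897 mg/L.

1.90 mg/L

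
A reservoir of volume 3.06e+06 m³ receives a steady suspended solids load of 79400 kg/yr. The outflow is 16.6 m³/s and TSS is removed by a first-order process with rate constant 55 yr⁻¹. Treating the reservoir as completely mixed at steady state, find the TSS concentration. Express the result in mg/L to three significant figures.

Outflow Q = 16.6 m³/s × 3.156e+07 s/yr = 5.239e+08 m³/yr.
Steady-state CSTR mass balance: W = Q·C + k·V·C, so C = W/(Q + kV).
Q + kV = 5.239e+08 + 55·3.06e+06 = 6.922e+08 m³/yr.
C = 79400/6.922e+08 = 0.0001147 kg/m³ = 0.1147 mg/L.

0.115 mg/L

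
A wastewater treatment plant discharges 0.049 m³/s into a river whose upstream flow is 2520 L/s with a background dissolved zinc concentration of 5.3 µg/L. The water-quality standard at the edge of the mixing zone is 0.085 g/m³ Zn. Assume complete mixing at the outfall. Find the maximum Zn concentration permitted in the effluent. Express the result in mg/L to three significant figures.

2520 L/s = 2.52 m³/s.
5.3 µg/L = 0.0053 mg/L.
Mass balance: 0.085·2.569 = 0.049·Cₑ + 2.52·0.0053.
Cₑ = (0.2184 − 0.01336) / 0.049 = 4.184 mg/L.

4.18 mg/L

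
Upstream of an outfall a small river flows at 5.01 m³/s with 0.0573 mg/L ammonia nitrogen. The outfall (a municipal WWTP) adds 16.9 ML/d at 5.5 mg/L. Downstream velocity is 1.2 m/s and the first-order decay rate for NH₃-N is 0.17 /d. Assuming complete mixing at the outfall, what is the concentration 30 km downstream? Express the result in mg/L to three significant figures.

16.9 ML/d = 0.1956 m³/s.
After complete mixing, C₀ = (0.1956·5.5 + 5.01·0.0573) / 5.206 = 0.2618 mg/L.
Travel time t = 3e+04 m / 1.2 m/s = 2.5e+04 s = 0.2894 d.
C = 0.2618·exp(−0.17·0.2894) = 0.2618·0.952 = 0.2492 mg/L.

0.249 mg/L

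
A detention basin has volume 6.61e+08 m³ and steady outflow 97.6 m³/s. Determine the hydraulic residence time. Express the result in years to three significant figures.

0.215 yr

Q = 97.6 m³/s × 3.156e+07 s/yr = 3.08e+09 m³/yr.
Hydraulic residence time τ = V/Q = 6.61e+08/3.08e+09 = 0.2146 yr.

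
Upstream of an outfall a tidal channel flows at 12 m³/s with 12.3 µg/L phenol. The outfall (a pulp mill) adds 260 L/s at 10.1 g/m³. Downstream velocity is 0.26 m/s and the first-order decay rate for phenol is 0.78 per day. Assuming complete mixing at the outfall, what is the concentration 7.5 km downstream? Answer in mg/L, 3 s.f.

260 L/s = 0.26 m³/s.
12.3 µg/L = 0.0123 mg/L.
After complete mixing, C₀ = (0.26·10.1 + 12·0.0123) / 12.26 = 0.2262 mg/L.
Travel time t = 7500 m / 0.26 m/s = 2.885e+04 s = 0.3339 d.
C = 0.2262·exp(−0.78·0.3339) = 0.2262·0.7707 = 0.1744 mg/L.

0.174 mg/L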